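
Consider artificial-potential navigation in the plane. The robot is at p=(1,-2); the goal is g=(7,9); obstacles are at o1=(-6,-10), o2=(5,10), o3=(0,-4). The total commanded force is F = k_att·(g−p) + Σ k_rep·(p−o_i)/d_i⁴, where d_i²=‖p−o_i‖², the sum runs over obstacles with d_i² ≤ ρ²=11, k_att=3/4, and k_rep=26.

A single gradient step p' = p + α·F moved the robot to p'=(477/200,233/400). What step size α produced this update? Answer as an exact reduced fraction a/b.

F_att = 3/4·(g−p) = 3/4·(6,11) = (4.5000,8.2500)
o1: d²=113 > ρ²=11 → inactive
o2: d²=160 > ρ²=11 → inactive
o3: d²=5 ≤ ρ²=11; F_rep = 26·(1,2)/5² = (1.0400,2.0800)
F = F_att + ΣF_rep = (5.5400,10.3300)
Δp = p'−p = (1.3850,2.5825); α = Δx/Fx = (277/200) / (277/50) = 1/4
check: Δy/Fy = (1033/400) / (1033/100) = 1/4 ✓

α = 1/4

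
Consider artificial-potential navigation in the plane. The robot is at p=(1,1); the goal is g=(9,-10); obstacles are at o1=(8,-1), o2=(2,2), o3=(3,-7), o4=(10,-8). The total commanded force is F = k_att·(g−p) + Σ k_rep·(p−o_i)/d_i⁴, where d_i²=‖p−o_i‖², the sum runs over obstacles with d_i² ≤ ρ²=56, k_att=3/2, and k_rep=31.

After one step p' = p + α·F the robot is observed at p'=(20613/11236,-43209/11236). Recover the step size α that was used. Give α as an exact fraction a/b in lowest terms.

F_att = 3/2·(g−p) = 3/2·(8,-11) = (12.0000,-16.5000)
o1: d²=53 ≤ ρ²=56; F_rep = 31·(-7,2)/53² = (-0.0773,0.0221)
o2: d²=2 ≤ ρ²=56; F_rep = 31·(-1,-1)/2² = (-7.7500,-7.7500)
o3: d²=68 > ρ²=56 → inactive
o4: d²=162 > ρ²=56 → inactive
F = F_att + ΣF_rep = (4.1727,-24.2279)
Δp = p'−p = (0.8345,-4.8456); α = Δx/Fx = (9377/11236) / (46885/11236) = 1/5
check: Δy/Fy = (-54445/11236) / (-272225/11236) = 1/5 ✓

α = 1/5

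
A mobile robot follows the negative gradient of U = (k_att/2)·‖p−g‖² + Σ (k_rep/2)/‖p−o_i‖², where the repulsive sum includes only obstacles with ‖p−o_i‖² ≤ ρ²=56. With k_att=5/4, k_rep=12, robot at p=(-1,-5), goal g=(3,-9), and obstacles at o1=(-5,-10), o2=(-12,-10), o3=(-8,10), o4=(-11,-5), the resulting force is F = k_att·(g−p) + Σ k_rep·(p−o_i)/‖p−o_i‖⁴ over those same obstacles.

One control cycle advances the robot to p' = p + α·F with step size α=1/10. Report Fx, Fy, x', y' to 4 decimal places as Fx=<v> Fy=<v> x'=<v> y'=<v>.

F_att = 5/4·(g−p) = 5/4·(4,-4) = (5.0000,-5.0000)
o1: d²=41 ≤ ρ²=56; F_rep = 12·(4,5)/41² = (0.0286,0.0357)
o2: d²=146 > ρ²=56 → inactive
o3: d²=274 > ρ²=56 → inactive
o4: d²=100 > ρ²=56 → inactive
F = F_att + ΣF_rep = (5.0286,-4.9643)
p' = p + 1/10·F = (-0.4971,-5.4964)

Fx=5.0286 Fy=-4.9643 x'=-0.4971 y'=-5.4964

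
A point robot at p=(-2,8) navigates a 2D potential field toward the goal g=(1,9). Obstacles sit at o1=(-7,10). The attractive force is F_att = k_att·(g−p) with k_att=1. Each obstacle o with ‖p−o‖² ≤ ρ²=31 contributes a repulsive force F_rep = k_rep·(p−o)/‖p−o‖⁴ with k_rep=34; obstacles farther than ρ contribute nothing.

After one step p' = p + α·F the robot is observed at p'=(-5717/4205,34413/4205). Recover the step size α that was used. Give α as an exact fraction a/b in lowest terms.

F_att = 1·(g−p) = 1·(3,1) = (3.0000,1.0000)
o1: d²=29 ≤ ρ²=31; F_rep = 34·(5,-2)/29² = (0.2021,-0.0809)
F = F_att + ΣF_rep = (3.2021,0.9191)
Δp = p'−p = (0.6404,0.1838); α = Δx/Fx = (2693/4205) / (2693/841) = 1/5
check: Δy/Fy = (773/4205) / (773/841) = 1/5 ✓

α = 1/5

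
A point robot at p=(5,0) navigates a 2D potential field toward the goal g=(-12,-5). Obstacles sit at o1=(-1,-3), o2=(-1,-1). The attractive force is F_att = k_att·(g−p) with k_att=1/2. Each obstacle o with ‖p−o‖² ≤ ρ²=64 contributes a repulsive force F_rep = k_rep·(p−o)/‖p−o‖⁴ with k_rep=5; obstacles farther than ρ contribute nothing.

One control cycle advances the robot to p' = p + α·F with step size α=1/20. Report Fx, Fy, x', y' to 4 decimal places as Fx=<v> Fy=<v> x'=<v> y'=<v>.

F_att = 1/2·(g−p) = 1/2·(-17,-5) = (-8.5000,-2.5000)
o1: d²=45 ≤ ρ²=64; F_rep = 5·(6,3)/45² = (0.0148,0.0074)
o2: d²=37 ≤ ρ²=64; F_rep = 5·(6,1)/37² = (0.0219,0.0037)
F = F_att + ΣF_rep = (-8.4633,-2.4889)
p' = p + 1/20·F = (4.5768,-0.1244)

Fx=-8.4633 Fy=-2.4889 x'=4.5768 y'=-0.1244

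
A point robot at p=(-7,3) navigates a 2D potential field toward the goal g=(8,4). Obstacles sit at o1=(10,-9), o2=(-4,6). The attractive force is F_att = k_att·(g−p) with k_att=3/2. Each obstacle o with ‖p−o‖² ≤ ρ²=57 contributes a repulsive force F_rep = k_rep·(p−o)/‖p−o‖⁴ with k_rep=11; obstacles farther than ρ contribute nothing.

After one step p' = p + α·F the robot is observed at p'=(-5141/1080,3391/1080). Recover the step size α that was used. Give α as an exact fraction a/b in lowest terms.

F_att = 3/2·(g−p) = 3/2·(15,1) = (22.5000,1.5000)
o1: d²=433 > ρ²=57 → inactive
o2: d²=18 ≤ ρ²=57; F_rep = 11·(-3,-3)/18² = (-0.1019,-0.1019)
F = F_att + ΣF_rep = (22.3981,1.3981)
Δp = p'−p = (2.2398,0.1398); α = Δx/Fx = (2419/1080) / (2419/108) = 1/10
check: Δy/Fy = (151/1080) / (151/108) = 1/10 ✓

α = 1/10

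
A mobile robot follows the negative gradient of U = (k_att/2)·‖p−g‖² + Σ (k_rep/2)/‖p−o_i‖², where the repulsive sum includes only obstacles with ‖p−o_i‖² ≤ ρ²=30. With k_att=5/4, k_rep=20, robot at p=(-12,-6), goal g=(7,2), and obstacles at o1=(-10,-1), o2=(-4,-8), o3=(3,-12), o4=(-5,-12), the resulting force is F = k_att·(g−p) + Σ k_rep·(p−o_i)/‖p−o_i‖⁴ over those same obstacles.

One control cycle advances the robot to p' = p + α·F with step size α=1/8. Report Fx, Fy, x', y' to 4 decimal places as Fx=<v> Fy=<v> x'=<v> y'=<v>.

Fx=23.7024 Fy=9.8811 x'=-9.0372 y'=-4.7649

F_att = 5/4·(g−p) = 5/4·(19,8) = (23.7500,10.0000)
o1: d²=29 ≤ ρ²=30; F_rep = 20·(-2,-5)/29² = (-0.0476,-0.1189)
o2: d²=68 > ρ²=30 → inactive
o3: d²=261 > ρ²=30 → inactive
o4: d²=85 > ρ²=30 → inactive
F = F_att + ΣF_rep = (23.7024,9.8811)
p' = p + 1/8·F = (-9.0372,-4.7649)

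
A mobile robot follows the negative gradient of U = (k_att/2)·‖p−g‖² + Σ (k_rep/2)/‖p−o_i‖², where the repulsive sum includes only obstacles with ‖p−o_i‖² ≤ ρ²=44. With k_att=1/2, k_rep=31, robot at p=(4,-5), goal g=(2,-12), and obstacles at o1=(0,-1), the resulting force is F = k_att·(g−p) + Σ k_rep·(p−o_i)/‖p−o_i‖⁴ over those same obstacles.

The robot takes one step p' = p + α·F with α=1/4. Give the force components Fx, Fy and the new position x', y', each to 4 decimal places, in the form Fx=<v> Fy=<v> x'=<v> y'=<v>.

Fx=-0.8789 Fy=-3.6211 x'=3.7803 y'=-5.9053

F_att = 1/2·(g−p) = 1/2·(-2,-7) = (-1.0000,-3.5000)
o1: d²=32 ≤ ρ²=44; F_rep = 31·(4,-4)/32² = (0.1211,-0.1211)
F = F_att + ΣF_rep = (-0.8789,-3.6211)
p' = p + 1/4·F = (3.7803,-5.9053)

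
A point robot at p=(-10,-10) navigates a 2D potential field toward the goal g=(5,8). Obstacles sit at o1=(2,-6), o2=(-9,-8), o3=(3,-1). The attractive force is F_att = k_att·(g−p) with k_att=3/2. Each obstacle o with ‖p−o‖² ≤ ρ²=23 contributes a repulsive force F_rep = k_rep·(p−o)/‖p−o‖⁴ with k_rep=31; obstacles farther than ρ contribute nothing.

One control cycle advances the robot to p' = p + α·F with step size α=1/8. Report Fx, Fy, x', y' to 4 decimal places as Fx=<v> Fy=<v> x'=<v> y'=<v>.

F_att = 3/2·(g−p) = 3/2·(15,18) = (22.5000,27.0000)
o1: d²=160 > ρ²=23 → inactive
o2: d²=5 ≤ ρ²=23; F_rep = 31·(-1,-2)/5² = (-1.2400,-2.4800)
o3: d²=250 > ρ²=23 → inactive
F = F_att + ΣF_rep = (21.2600,24.5200)
p' = p + 1/8·F = (-7.3425,-6.9350)

Fx=21.2600 Fy=24.5200 x'=-7.3425 y'=-6.9350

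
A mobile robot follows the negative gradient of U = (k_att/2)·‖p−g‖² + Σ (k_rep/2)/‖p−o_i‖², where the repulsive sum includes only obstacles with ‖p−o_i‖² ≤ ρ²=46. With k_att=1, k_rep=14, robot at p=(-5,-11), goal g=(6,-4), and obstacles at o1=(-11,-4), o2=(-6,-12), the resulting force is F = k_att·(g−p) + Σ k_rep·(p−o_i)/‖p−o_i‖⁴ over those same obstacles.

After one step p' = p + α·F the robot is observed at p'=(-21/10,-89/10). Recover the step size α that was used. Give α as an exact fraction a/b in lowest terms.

F_att = 1·(g−p) = 1·(11,7) = (11.0000,7.0000)
o1: d²=85 > ρ²=46 → inactive
o2: d²=2 ≤ ρ²=46; F_rep = 14·(1,1)/2² = (3.5000,3.5000)
F = F_att + ΣF_rep = (14.5000,10.5000)
Δp = p'−p = (2.9000,2.1000); α = Δx/Fx = (29/10) / (29/2) = 1/5
check: Δy/Fy = (21/10) / (21/2) = 1/5 ✓

α = 1/5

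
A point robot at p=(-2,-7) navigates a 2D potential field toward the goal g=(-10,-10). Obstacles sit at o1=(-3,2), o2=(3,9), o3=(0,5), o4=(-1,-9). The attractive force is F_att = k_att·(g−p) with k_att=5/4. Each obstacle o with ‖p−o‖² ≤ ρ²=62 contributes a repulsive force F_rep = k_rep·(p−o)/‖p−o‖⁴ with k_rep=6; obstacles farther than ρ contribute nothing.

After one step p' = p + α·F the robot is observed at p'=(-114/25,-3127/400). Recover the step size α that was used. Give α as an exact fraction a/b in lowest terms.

F_att = 5/4·(g−p) = 5/4·(-8,-3) = (-10.0000,-3.7500)
o1: d²=82 > ρ²=62 → inactive
o2: d²=281 > ρ²=62 → inactive
o3: d²=148 > ρ²=62 → inactive
o4: d²=5 ≤ ρ²=62; F_rep = 6·(-1,2)/5² = (-0.2400,0.4800)
F = F_att + ΣF_rep = (-10.2400,-3.2700)
Δp = p'−p = (-2.5600,-0.8175); α = Δx/Fx = (-64/25) / (-256/25) = 1/4
check: Δy/Fy = (-327/400) / (-327/100) = 1/4 ✓

α = 1/4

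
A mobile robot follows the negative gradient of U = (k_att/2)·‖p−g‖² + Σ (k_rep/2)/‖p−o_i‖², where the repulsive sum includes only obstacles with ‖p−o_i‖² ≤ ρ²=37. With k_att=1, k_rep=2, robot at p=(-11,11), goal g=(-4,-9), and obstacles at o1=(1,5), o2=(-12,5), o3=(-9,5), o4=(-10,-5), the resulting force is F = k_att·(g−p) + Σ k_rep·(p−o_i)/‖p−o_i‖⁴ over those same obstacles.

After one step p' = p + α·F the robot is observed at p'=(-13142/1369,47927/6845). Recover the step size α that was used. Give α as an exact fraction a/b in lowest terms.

F_att = 1·(g−p) = 1·(7,-20) = (7.0000,-20.0000)
o1: d²=180 > ρ²=37 → inactive
o2: d²=37 ≤ ρ²=37; F_rep = 2·(1,6)/37² = (0.0015,0.0088)
o3: d²=40 > ρ²=37 → inactive
o4: d²=257 > ρ²=37 → inactive
F = F_att + ΣF_rep = (7.0015,-19.9912)
Δp = p'−p = (1.4003,-3.9982); α = Δx/Fx = (1917/1369) / (9585/1369) = 1/5
check: Δy/Fy = (-27368/6845) / (-27368/1369) = 1/5 ✓

α = 1/5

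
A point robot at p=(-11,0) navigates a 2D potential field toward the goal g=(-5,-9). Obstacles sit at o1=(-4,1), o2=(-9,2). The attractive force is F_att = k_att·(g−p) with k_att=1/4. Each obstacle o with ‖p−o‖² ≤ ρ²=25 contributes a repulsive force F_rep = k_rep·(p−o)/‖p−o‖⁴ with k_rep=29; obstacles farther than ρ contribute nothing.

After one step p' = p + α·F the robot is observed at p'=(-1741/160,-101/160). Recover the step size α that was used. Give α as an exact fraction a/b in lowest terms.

α = 1/5

F_att = 1/4·(g−p) = 1/4·(6,-9) = (1.5000,-2.2500)
o1: d²=50 > ρ²=25 → inactive
o2: d²=8 ≤ ρ²=25; F_rep = 29·(-2,-2)/8² = (-0.9062,-0.9062)
F = F_att + ΣF_rep = (0.5938,-3.1562)
Δp = p'−p = (0.1187,-0.6312); α = Δx/Fx = (19/160) / (19/32) = 1/5
check: Δy/Fy = (-101/160) / (-101/32) = 1/5 ✓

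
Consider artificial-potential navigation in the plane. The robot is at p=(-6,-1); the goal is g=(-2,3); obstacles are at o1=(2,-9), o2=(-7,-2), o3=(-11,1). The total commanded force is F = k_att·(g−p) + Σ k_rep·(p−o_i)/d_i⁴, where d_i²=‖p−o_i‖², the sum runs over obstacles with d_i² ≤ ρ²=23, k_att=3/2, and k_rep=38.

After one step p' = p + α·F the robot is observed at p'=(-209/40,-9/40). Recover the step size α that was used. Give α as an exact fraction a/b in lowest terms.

α = 1/20

F_att = 3/2·(g−p) = 3/2·(4,4) = (6.0000,6.0000)
o1: d²=128 > ρ²=23 → inactive
o2: d²=2 ≤ ρ²=23; F_rep = 38·(1,1)/2² = (9.5000,9.5000)
o3: d²=29 > ρ²=23 → inactive
F = F_att + ΣF_rep = (15.5000,15.5000)
Δp = p'−p = (0.7750,0.7750); α = Δx/Fx = (31/40) / (31/2) = 1/20
check: Δy/Fy = (31/40) / (31/2) = 1/20 ✓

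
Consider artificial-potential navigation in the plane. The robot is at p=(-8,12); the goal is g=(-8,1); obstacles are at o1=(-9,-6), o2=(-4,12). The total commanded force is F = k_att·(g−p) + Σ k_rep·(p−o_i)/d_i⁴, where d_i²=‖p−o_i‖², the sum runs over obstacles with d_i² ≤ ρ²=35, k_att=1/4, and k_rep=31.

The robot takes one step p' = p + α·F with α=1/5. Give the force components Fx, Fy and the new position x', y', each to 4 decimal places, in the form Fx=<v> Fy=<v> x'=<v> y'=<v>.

F_att = 1/4·(g−p) = 1/4·(0,-11) = (0.0000,-2.7500)
o1: d²=325 > ρ²=35 → inactive
o2: d²=16 ≤ ρ²=35; F_rep = 31·(-4,0)/16² = (-0.4844,0.0000)
F = F_att + ΣF_rep = (-0.4844,-2.7500)
p' = p + 1/5·F = (-8.0969,11.4500)

Fx=-0.4844 Fy=-2.7500 x'=-8.0969 y'=11.4500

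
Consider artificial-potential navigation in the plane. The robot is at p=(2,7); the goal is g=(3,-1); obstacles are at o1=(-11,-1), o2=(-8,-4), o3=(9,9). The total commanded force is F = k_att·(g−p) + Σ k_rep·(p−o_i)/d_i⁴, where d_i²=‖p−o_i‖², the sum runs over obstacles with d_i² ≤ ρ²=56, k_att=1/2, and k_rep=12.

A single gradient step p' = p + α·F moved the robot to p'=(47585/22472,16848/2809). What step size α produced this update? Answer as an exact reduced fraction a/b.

F_att = 1/2·(g−p) = 1/2·(1,-8) = (0.5000,-4.0000)
o1: d²=233 > ρ²=56 → inactive
o2: d²=221 > ρ²=56 → inactive
o3: d²=53 ≤ ρ²=56; F_rep = 12·(-7,-2)/53² = (-0.0299,-0.0085)
F = F_att + ΣF_rep = (0.4701,-4.0085)
Δp = p'−p = (0.1175,-1.0021); α = Δx/Fx = (2641/22472) / (2641/5618) = 1/4
check: Δy/Fy = (-2815/2809) / (-11260/2809) = 1/4 ✓

α = 1/4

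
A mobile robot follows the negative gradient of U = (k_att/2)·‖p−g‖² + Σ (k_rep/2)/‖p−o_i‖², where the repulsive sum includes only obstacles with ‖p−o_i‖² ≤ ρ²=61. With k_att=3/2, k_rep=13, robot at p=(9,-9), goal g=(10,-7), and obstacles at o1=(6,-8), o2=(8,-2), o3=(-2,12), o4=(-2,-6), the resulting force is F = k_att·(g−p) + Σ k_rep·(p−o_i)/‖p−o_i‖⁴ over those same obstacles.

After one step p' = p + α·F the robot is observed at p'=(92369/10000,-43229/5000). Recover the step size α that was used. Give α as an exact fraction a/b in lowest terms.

F_att = 3/2·(g−p) = 3/2·(1,2) = (1.5000,3.0000)
o1: d²=10 ≤ ρ²=61; F_rep = 13·(3,-1)/10² = (0.3900,-0.1300)
o2: d²=50 ≤ ρ²=61; F_rep = 13·(1,-7)/50² = (0.0052,-0.0364)
o3: d²=562 > ρ²=61 → inactive
o4: d²=130 > ρ²=61 → inactive
F = F_att + ΣF_rep = (1.8952,2.8336)
Δp = p'−p = (0.2369,0.3542); α = Δx/Fx = (2369/10000) / (2369/1250) = 1/8
check: Δy/Fy = (1771/5000) / (1771/625) = 1/8 ✓

α = 1/8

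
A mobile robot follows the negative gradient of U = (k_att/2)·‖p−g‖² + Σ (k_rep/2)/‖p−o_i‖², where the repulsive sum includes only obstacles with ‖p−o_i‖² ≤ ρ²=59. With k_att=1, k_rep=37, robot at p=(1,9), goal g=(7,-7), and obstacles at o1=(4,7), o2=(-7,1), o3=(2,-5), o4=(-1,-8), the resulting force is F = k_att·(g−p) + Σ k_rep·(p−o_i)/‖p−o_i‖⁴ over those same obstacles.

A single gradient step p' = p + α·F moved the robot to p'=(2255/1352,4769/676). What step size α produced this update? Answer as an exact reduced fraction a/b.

α = 1/8

F_att = 1·(g−p) = 1·(6,-16) = (6.0000,-16.0000)
o1: d²=13 ≤ ρ²=59; F_rep = 37·(-3,2)/13² = (-0.6568,0.4379)
o2: d²=128 > ρ²=59 → inactive
o3: d²=197 > ρ²=59 → inactive
o4: d²=293 > ρ²=59 → inactive
F = F_att + ΣF_rep = (5.3432,-15.5621)
Δp = p'−p = (0.6679,-1.9453); α = Δx/Fx = (903/1352) / (903/169) = 1/8
check: Δy/Fy = (-1315/676) / (-2630/169) = 1/8 ✓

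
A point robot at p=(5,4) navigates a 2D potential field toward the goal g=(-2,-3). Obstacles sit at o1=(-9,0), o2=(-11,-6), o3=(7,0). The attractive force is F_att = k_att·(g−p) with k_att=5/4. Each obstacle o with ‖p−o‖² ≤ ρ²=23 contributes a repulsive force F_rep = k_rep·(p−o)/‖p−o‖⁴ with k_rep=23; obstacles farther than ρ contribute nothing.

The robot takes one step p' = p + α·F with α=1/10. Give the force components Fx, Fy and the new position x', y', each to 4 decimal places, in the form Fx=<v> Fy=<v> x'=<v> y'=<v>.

F_att = 5/4·(g−p) = 5/4·(-7,-7) = (-8.7500,-8.7500)
o1: d²=212 > ρ²=23 → inactive
o2: d²=356 > ρ²=23 → inactive
o3: d²=20 ≤ ρ²=23; F_rep = 23·(-2,4)/20² = (-0.1150,0.2300)
F = F_att + ΣF_rep = (-8.8650,-8.5200)
p' = p + 1/10·F = (4.1135,3.1480)

Fx=-8.8650 Fy=-8.5200 x'=4.1135 y'=3.1480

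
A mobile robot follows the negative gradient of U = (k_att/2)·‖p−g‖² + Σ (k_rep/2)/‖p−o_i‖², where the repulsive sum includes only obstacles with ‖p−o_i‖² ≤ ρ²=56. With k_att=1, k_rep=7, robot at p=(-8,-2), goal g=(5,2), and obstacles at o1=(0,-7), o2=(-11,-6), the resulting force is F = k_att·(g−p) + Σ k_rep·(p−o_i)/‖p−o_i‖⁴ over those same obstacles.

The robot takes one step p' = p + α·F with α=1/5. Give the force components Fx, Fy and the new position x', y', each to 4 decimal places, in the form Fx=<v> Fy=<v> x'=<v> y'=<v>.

F_att = 1·(g−p) = 1·(13,4) = (13.0000,4.0000)
o1: d²=89 > ρ²=56 → inactive
o2: d²=25 ≤ ρ²=56; F_rep = 7·(3,4)/25² = (0.0336,0.0448)
F = F_att + ΣF_rep = (13.0336,4.0448)
p' = p + 1/5·F = (-5.3933,-1.1910)

Fx=13.0336 Fy=4.0448 x'=-5.3933 y'=-1.1910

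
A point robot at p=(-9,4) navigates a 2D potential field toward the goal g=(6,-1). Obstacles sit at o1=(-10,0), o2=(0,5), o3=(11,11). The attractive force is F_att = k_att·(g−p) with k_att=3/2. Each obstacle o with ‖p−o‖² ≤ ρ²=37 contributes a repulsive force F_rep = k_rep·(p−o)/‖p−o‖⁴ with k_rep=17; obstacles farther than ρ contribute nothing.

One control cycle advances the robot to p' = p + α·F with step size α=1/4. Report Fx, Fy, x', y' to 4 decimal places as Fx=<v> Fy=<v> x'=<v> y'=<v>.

F_att = 3/2·(g−p) = 3/2·(15,-5) = (22.5000,-7.5000)
o1: d²=17 ≤ ρ²=37; F_rep = 17·(1,4)/17² = (0.0588,0.2353)
o2: d²=82 > ρ²=37 → inactive
o3: d²=449 > ρ²=37 → inactive
F = F_att + ΣF_rep = (22.5588,-7.2647)
p' = p + 1/4·F = (-3.3603,2.1838)

Fx=22.5588 Fy=-7.2647 x'=-3.3603 y'=2.1838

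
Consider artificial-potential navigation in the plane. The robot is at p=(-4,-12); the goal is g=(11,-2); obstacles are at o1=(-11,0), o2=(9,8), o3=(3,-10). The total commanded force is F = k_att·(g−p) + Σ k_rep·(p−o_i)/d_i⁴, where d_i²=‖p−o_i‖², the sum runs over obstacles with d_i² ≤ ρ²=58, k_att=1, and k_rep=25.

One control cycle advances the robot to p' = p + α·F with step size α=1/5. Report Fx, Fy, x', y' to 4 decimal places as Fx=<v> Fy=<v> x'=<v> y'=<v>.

F_att = 1·(g−p) = 1·(15,10) = (15.0000,10.0000)
o1: d²=193 > ρ²=58 → inactive
o2: d²=569 > ρ²=58 → inactive
o3: d²=53 ≤ ρ²=58; F_rep = 25·(-7,-2)/53² = (-0.0623,-0.0178)
F = F_att + ΣF_rep = (14.9377,9.9822)
p' = p + 1/5·F = (-1.0125,-10.0036)

Fx=14.9377 Fy=9.9822 x'=-1.0125 y'=-10.0036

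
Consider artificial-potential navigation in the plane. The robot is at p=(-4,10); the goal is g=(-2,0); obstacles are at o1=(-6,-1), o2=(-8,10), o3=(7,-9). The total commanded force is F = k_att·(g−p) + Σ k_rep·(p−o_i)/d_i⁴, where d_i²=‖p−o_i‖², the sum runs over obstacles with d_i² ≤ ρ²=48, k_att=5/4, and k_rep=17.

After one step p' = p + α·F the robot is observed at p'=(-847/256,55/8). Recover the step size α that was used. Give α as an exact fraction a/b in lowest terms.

F_att = 5/4·(g−p) = 5/4·(2,-10) = (2.5000,-12.5000)
o1: d²=125 > ρ²=48 → inactive
o2: d²=16 ≤ ρ²=48; F_rep = 17·(4,0)/16² = (0.2656,0.0000)
o3: d²=482 > ρ²=48 → inactive
F = F_att + ΣF_rep = (2.7656,-12.5000)
Δp = p'−p = (0.6914,-3.1250); α = Δx/Fx = (177/256) / (177/64) = 1/4
check: Δy/Fy = (-25/8) / (-25/2) = 1/4 ✓

α = 1/4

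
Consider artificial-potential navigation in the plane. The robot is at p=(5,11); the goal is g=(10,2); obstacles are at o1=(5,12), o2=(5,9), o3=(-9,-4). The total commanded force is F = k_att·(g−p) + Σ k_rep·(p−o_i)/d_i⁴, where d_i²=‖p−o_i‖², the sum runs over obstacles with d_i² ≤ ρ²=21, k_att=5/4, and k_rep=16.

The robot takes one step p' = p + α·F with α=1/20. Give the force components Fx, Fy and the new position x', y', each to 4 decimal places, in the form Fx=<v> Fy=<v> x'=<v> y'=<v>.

F_att = 5/4·(g−p) = 5/4·(5,-9) = (6.2500,-11.2500)
o1: d²=1 ≤ ρ²=21; F_rep = 16·(0,-1)/1² = (0.0000,-16.0000)
o2: d²=4 ≤ ρ²=21; F_rep = 16·(0,2)/4² = (0.0000,2.0000)
o3: d²=421 > ρ²=21 → inactive
F = F_att + ΣF_rep = (6.2500,-25.2500)
p' = p + 1/20·F = (5.3125,9.7375)

Fx=6.2500 Fy=-25.2500 x'=5.3125 y'=9.7375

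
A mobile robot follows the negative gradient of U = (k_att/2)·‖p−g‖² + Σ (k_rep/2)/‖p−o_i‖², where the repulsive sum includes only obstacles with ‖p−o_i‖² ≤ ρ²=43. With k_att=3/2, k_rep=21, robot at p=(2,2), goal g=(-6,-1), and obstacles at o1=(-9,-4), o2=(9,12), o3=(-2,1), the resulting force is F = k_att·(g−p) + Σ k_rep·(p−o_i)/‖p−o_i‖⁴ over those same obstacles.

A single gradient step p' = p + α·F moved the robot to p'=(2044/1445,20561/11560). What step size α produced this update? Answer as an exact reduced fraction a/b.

F_att = 3/2·(g−p) = 3/2·(-8,-3) = (-12.0000,-4.5000)
o1: d²=157 > ρ²=43 → inactive
o2: d²=149 > ρ²=43 → inactive
o3: d²=17 ≤ ρ²=43; F_rep = 21·(4,1)/17² = (0.2907,0.0727)
F = F_att + ΣF_rep = (-11.7093,-4.4273)
Δp = p'−p = (-0.5855,-0.2214); α = Δx/Fx = (-846/1445) / (-3384/289) = 1/20
check: Δy/Fy = (-2559/11560) / (-2559/578) = 1/20 ✓

α = 1/20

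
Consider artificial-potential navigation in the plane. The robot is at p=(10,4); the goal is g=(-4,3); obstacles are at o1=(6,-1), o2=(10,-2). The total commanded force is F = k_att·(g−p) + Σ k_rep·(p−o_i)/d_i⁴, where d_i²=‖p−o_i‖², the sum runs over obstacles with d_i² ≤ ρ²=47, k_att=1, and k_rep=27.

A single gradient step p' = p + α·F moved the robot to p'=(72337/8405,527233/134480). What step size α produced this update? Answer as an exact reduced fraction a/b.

F_att = 1·(g−p) = 1·(-14,-1) = (-14.0000,-1.0000)
o1: d²=41 ≤ ρ²=47; F_rep = 27·(4,5)/41² = (0.0642,0.0803)
o2: d²=36 ≤ ρ²=47; F_rep = 27·(0,6)/36² = (0.0000,0.1250)
F = F_att + ΣF_rep = (-13.9358,-0.7947)
Δp = p'−p = (-1.3936,-0.0795); α = Δx/Fx = (-11713/8405) / (-23426/1681) = 1/10
check: Δy/Fy = (-10687/134480) / (-10687/13448) = 1/10 ✓

α = 1/10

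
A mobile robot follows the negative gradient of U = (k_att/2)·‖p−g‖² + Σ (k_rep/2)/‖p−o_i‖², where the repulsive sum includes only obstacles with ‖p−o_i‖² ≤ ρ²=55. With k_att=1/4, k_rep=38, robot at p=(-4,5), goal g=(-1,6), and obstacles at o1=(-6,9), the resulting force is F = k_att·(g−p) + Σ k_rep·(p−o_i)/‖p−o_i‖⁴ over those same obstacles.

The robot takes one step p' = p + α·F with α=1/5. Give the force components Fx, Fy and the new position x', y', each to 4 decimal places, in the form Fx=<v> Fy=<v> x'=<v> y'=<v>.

F_att = 1/4·(g−p) = 1/4·(3,1) = (0.7500,0.2500)
o1: d²=20 ≤ ρ²=55; F_rep = 38·(2,-4)/20² = (0.1900,-0.3800)
F = F_att + ΣF_rep = (0.9400,-0.1300)
p' = p + 1/5·F = (-3.8120,4.9740)

Fx=0.9400 Fy=-0.1300 x'=-3.8120 y'=4.9740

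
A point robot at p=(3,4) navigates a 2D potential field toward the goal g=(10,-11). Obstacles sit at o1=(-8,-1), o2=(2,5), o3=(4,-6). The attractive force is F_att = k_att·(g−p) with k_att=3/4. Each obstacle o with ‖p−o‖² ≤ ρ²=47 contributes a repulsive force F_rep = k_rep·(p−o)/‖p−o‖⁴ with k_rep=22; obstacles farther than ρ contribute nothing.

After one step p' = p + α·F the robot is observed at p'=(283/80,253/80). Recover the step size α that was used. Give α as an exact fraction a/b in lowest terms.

F_att = 3/4·(g−p) = 3/4·(7,-15) = (5.2500,-11.2500)
o1: d²=146 > ρ²=47 → inactive
o2: d²=2 ≤ ρ²=47; F_rep = 22·(1,-1)/2² = (5.5000,-5.5000)
o3: d²=101 > ρ²=47 → inactive
F = F_att + ΣF_rep = (10.7500,-16.7500)
Δp = p'−p = (0.5375,-0.8375); α = Δx/Fx = (43/80) / (43/4) = 1/20
check: Δy/Fy = (-67/80) / (-67/4) = 1/20 ✓

α = 1/20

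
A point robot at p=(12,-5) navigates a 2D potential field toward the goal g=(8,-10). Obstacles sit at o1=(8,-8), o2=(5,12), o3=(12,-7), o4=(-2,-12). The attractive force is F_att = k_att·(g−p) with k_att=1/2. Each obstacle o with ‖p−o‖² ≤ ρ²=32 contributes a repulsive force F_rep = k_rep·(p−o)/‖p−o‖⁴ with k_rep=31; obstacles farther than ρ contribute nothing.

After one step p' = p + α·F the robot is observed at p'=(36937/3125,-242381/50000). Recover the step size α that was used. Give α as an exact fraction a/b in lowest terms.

F_att = 1/2·(g−p) = 1/2·(-4,-5) = (-2.0000,-2.5000)
o1: d²=25 ≤ ρ²=32; F_rep = 31·(4,3)/25² = (0.1984,0.1488)
o2: d²=338 > ρ²=32 → inactive
o3: d²=4 ≤ ρ²=32; F_rep = 31·(0,2)/4² = (0.0000,3.8750)
o4: d²=245 > ρ²=32 → inactive
F = F_att + ΣF_rep = (-1.8016,1.5238)
Δp = p'−p = (-0.1802,0.1524); α = Δx/Fx = (-563/3125) / (-1126/625) = 1/10
check: Δy/Fy = (7619/50000) / (7619/5000) = 1/10 ✓

α = 1/10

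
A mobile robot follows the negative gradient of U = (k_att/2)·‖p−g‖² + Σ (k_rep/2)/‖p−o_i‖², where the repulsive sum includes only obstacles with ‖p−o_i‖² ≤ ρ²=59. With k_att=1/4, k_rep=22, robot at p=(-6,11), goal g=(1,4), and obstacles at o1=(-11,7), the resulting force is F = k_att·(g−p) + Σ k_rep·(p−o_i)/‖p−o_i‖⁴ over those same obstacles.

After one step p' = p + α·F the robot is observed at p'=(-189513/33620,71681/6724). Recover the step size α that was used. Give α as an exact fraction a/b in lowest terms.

α = 1/5

F_att = 1/4·(g−p) = 1/4·(7,-7) = (1.7500,-1.7500)
o1: d²=41 ≤ ρ²=59; F_rep = 22·(5,4)/41² = (0.0654,0.0523)
F = F_att + ΣF_rep = (1.8154,-1.6977)
Δp = p'−p = (0.3631,-0.3395); α = Δx/Fx = (12207/33620) / (12207/6724) = 1/5
check: Δy/Fy = (-2283/6724) / (-11415/6724) = 1/5 ✓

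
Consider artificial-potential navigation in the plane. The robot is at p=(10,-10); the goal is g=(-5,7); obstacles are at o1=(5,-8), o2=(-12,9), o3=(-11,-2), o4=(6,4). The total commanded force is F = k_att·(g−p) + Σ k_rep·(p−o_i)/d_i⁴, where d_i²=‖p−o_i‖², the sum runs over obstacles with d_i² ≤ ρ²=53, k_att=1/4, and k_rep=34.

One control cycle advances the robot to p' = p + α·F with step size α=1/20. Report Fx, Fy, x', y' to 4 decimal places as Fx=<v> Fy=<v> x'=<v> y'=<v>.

Fx=-3.5479 Fy=4.1691 x'=9.8226 y'=-9.7915

F_att = 1/4·(g−p) = 1/4·(-15,17) = (-3.7500,4.2500)
o1: d²=29 ≤ ρ²=53; F_rep = 34·(5,-2)/29² = (0.2021,-0.0809)
o2: d²=845 > ρ²=53 → inactive
o3: d²=505 > ρ²=53 → inactive
o4: d²=212 > ρ²=53 → inactive
F = F_att + ΣF_rep = (-3.5479,4.1691)
p' = p + 1/20·F = (9.8226,-9.7915)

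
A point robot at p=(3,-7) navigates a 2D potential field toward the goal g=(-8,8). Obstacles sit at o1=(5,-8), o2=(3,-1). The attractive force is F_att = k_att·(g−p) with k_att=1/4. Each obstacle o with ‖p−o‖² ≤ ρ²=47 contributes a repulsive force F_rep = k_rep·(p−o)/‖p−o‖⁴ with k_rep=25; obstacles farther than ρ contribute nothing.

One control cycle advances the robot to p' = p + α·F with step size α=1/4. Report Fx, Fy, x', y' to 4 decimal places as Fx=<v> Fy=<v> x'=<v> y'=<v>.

Fx=-4.7500 Fy=4.6343 x'=1.8125 y'=-5.8414

F_att = 1/4·(g−p) = 1/4·(-11,15) = (-2.7500,3.7500)
o1: d²=5 ≤ ρ²=47; F_rep = 25·(-2,1)/5² = (-2.0000,1.0000)
o2: d²=36 ≤ ρ²=47; F_rep = 25·(0,-6)/36² = (0.0000,-0.1157)
F = F_att + ΣF_rep = (-4.7500,4.6343)
p' = p + 1/4·F = (1.8125,-5.8414)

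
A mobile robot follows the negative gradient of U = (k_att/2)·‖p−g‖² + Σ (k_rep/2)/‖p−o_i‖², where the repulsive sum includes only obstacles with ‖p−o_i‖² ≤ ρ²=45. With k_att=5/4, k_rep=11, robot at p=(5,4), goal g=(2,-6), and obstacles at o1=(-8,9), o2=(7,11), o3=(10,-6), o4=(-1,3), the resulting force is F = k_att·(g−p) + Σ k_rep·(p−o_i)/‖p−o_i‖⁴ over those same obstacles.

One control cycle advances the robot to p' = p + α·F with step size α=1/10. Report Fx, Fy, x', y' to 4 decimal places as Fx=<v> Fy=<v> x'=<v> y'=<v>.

F_att = 5/4·(g−p) = 5/4·(-3,-10) = (-3.7500,-12.5000)
o1: d²=194 > ρ²=45 → inactive
o2: d²=53 > ρ²=45 → inactive
o3: d²=125 > ρ²=45 → inactive
o4: d²=37 ≤ ρ²=45; F_rep = 11·(6,1)/37² = (0.0482,0.0080)
F = F_att + ΣF_rep = (-3.7018,-12.4920)
p' = p + 1/10·F = (4.6298,2.7508)

Fx=-3.7018 Fy=-12.4920 x'=4.6298 y'=2.7508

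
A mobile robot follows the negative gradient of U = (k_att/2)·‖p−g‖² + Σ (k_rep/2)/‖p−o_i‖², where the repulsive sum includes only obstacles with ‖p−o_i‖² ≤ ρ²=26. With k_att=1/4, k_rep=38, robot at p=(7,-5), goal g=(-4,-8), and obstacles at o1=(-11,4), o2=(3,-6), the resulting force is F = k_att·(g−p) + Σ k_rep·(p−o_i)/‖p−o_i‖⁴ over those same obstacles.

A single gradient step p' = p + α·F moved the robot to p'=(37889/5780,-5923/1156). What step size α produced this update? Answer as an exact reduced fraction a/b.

F_att = 1/4·(g−p) = 1/4·(-11,-3) = (-2.7500,-0.7500)
o1: d²=405 > ρ²=26 → inactive
o2: d²=17 ≤ ρ²=26; F_rep = 38·(4,1)/17² = (0.5260,0.1315)
F = F_att + ΣF_rep = (-2.2240,-0.6185)
Δp = p'−p = (-0.4448,-0.1237); α = Δx/Fx = (-2571/5780) / (-2571/1156) = 1/5
check: Δy/Fy = (-143/1156) / (-715/1156) = 1/5 ✓

α = 1/5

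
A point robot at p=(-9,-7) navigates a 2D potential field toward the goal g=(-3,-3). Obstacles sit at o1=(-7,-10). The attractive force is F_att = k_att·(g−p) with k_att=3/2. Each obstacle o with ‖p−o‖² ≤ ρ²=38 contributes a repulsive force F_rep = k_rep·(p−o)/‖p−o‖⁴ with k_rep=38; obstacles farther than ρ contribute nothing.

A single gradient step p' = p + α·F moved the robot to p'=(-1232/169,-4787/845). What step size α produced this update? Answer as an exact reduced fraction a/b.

F_att = 3/2·(g−p) = 3/2·(6,4) = (9.0000,6.0000)
o1: d²=13 ≤ ρ²=38; F_rep = 38·(-2,3)/13² = (-0.4497,0.6746)
F = F_att + ΣF_rep = (8.5503,6.6746)
Δp = p'−p = (1.7101,1.3349); α = Δx/Fx = (289/169) / (1445/169) = 1/5
check: Δy/Fy = (1128/845) / (1128/169) = 1/5 ✓

α = 1/5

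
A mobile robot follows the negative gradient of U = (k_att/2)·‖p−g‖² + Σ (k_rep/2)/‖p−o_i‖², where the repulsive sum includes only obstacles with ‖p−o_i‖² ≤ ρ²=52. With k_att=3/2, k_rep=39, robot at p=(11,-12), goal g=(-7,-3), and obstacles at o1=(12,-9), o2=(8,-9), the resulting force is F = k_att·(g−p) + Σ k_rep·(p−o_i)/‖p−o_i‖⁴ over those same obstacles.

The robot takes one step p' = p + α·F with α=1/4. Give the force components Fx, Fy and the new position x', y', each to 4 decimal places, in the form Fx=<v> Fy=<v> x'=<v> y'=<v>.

F_att = 3/2·(g−p) = 3/2·(-18,9) = (-27.0000,13.5000)
o1: d²=10 ≤ ρ²=52; F_rep = 39·(-1,-3)/10² = (-0.3900,-1.1700)
o2: d²=18 ≤ ρ²=52; F_rep = 39·(3,-3)/18² = (0.3611,-0.3611)
F = F_att + ΣF_rep = (-27.0289,11.9689)
p' = p + 1/4·F = (4.2428,-9.0078)

Fx=-27.0289 Fy=11.9689 x'=4.2428 y'=-9.0078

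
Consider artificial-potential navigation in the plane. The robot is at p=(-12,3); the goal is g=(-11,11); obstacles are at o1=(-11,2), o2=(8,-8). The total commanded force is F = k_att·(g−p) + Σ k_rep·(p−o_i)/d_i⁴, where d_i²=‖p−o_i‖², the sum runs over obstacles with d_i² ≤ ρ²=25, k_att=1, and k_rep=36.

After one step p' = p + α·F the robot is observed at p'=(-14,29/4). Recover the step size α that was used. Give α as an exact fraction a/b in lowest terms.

F_att = 1·(g−p) = 1·(1,8) = (1.0000,8.0000)
o1: d²=2 ≤ ρ²=25; F_rep = 36·(-1,1)/2² = (-9.0000,9.0000)
o2: d²=521 > ρ²=25 → inactive
F = F_att + ΣF_rep = (-8.0000,17.0000)
Δp = p'−p = (-2.0000,4.2500); α = Δx/Fx = (-2) / (-8) = 1/4
check: Δy/Fy = (17/4) / (17) = 1/4 ✓

α = 1/4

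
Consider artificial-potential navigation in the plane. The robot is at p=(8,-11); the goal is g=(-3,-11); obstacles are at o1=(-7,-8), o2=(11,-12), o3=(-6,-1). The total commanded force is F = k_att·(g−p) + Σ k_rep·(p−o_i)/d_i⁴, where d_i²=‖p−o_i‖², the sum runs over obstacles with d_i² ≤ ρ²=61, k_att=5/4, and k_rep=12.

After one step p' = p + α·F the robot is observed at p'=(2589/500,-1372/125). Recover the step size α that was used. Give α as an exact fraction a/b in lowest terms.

F_att = 5/4·(g−p) = 5/4·(-11,0) = (-13.7500,0.0000)
o1: d²=234 > ρ²=61 → inactive
o2: d²=10 ≤ ρ²=61; F_rep = 12·(-3,1)/10² = (-0.3600,0.1200)
o3: d²=296 > ρ²=61 → inactive
F = F_att + ΣF_rep = (-14.1100,0.1200)
Δp = p'−p = (-2.8220,0.0240); α = Δx/Fx = (-1411/500) / (-1411/100) = 1/5
check: Δy/Fy = (3/125) / (3/25) = 1/5 ✓

α = 1/5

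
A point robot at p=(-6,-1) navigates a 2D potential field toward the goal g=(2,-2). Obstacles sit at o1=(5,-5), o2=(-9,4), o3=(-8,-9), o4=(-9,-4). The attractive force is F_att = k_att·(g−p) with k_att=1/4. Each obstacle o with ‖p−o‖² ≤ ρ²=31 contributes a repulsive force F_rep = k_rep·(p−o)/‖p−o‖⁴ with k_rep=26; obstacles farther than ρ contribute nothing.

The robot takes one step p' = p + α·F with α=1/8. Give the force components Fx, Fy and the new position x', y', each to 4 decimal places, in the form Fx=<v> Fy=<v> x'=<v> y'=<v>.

Fx=2.2407 Fy=-0.0093 x'=-5.7199 y'=-1.0012

F_att = 1/4·(g−p) = 1/4·(8,-1) = (2.0000,-0.2500)
o1: d²=137 > ρ²=31 → inactive
o2: d²=34 > ρ²=31 → inactive
o3: d²=68 > ρ²=31 → inactive
o4: d²=18 ≤ ρ²=31; F_rep = 26·(3,3)/18² = (0.2407,0.2407)
F = F_att + ΣF_rep = (2.2407,-0.0093)
p' = p + 1/8·F = (-5.7199,-1.0012)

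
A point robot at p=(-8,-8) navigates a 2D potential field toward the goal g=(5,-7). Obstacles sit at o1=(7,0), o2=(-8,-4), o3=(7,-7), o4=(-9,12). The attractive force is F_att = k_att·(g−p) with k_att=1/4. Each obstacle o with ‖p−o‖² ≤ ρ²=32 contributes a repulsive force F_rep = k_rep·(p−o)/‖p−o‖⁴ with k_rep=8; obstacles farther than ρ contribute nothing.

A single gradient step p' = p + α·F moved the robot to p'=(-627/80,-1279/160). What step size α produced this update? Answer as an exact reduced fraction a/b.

F_att = 1/4·(g−p) = 1/4·(13,1) = (3.2500,0.2500)
o1: d²=289 > ρ²=32 → inactive
o2: d²=16 ≤ ρ²=32; F_rep = 8·(0,-4)/16² = (0.0000,-0.1250)
o3: d²=226 > ρ²=32 → inactive
o4: d²=401 > ρ²=32 → inactive
F = F_att + ΣF_rep = (3.2500,0.1250)
Δp = p'−p = (0.1625,0.0063); α = Δx/Fx = (13/80) / (13/4) = 1/20
check: Δy/Fy = (1/160) / (1/8) = 1/20 ✓

α = 1/20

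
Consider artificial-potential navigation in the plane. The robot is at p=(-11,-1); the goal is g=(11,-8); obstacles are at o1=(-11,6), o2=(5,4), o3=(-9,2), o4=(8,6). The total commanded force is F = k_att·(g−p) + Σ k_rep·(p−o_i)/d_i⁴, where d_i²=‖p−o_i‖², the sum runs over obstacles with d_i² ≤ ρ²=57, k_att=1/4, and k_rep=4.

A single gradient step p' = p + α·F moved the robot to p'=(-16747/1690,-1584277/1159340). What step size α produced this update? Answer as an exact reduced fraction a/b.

α = 1/5

F_att = 1/4·(g−p) = 1/4·(22,-7) = (5.5000,-1.7500)
o1: d²=49 ≤ ρ²=57; F_rep = 4·(0,-7)/49² = (0.0000,-0.0117)
o2: d²=281 > ρ²=57 → inactive
o3: d²=13 ≤ ρ²=57; F_rep = 4·(-2,-3)/13² = (-0.0473,-0.0710)
o4: d²=410 > ρ²=57 → inactive
F = F_att + ΣF_rep = (5.4527,-1.8327)
Δp = p'−p = (1.0905,-0.3665); α = Δx/Fx = (1843/1690) / (1843/338) = 1/5
check: Δy/Fy = (-424937/1159340) / (-424937/231868) = 1/5 ✓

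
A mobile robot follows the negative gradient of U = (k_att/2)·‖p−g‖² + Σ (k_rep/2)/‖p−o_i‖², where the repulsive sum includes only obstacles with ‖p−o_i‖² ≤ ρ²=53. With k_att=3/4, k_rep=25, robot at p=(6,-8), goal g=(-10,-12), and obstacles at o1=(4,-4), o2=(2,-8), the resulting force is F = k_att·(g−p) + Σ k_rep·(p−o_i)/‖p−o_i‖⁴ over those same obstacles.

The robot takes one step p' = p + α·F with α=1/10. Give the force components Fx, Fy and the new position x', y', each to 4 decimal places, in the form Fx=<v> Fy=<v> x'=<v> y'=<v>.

F_att = 3/4·(g−p) = 3/4·(-16,-4) = (-12.0000,-3.0000)
o1: d²=20 ≤ ρ²=53; F_rep = 25·(2,-4)/20² = (0.1250,-0.2500)
o2: d²=16 ≤ ρ²=53; F_rep = 25·(4,0)/16² = (0.3906,0.0000)
F = F_att + ΣF_rep = (-11.4844,-3.2500)
p' = p + 1/10·F = (4.8516,-8.3250)

Fx=-11.4844 Fy=-3.2500 x'=4.8516 y'=-8.3250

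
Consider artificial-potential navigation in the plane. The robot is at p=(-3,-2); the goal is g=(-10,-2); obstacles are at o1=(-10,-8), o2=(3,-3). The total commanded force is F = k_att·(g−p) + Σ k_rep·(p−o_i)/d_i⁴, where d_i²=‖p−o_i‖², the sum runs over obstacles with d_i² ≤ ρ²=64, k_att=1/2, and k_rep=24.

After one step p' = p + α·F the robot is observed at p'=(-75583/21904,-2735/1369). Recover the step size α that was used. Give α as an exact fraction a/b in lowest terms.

α = 1/8

F_att = 1/2·(g−p) = 1/2·(-7,0) = (-3.5000,0.0000)
o1: d²=85 > ρ²=64 → inactive
o2: d²=37 ≤ ρ²=64; F_rep = 24·(-6,1)/37² = (-0.1052,0.0175)
F = F_att + ΣF_rep = (-3.6052,0.0175)
Δp = p'−p = (-0.4506,0.0022); α = Δx/Fx = (-9871/21904) / (-9871/2738) = 1/8
check: Δy/Fy = (3/1369) / (24/1369) = 1/8 ✓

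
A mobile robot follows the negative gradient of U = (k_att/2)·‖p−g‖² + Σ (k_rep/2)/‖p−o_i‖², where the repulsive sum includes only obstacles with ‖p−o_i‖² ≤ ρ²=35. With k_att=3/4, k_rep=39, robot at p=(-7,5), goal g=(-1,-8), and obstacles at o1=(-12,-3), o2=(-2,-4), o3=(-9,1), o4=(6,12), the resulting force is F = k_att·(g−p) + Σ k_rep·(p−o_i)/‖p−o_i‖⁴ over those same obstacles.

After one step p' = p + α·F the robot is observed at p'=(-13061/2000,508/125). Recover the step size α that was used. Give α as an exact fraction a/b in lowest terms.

α = 1/10

F_att = 3/4·(g−p) = 3/4·(6,-13) = (4.5000,-9.7500)
o1: d²=89 > ρ²=35 → inactive
o2: d²=106 > ρ²=35 → inactive
o3: d²=20 ≤ ρ²=35; F_rep = 39·(2,4)/20² = (0.1950,0.3900)
o4: d²=218 > ρ²=35 → inactive
F = F_att + ΣF_rep = (4.6950,-9.3600)
Δp = p'−p = (0.4695,-0.9360); α = Δx/Fx = (939/2000) / (939/200) = 1/10
check: Δy/Fy = (-117/125) / (-234/25) = 1/10 ✓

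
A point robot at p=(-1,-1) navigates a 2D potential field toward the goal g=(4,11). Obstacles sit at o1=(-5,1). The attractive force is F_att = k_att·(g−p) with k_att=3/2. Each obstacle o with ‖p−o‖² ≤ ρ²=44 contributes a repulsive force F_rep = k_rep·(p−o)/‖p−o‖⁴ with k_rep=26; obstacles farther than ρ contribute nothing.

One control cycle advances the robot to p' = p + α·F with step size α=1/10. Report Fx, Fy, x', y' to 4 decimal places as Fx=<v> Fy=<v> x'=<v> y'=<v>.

F_att = 3/2·(g−p) = 3/2·(5,12) = (7.5000,18.0000)
o1: d²=20 ≤ ρ²=44; F_rep = 26·(4,-2)/20² = (0.2600,-0.1300)
F = F_att + ΣF_rep = (7.7600,17.8700)
p' = p + 1/10·F = (-0.2240,0.7870)

Fx=7.7600 Fy=17.8700 x'=-0.2240 y'=0.7870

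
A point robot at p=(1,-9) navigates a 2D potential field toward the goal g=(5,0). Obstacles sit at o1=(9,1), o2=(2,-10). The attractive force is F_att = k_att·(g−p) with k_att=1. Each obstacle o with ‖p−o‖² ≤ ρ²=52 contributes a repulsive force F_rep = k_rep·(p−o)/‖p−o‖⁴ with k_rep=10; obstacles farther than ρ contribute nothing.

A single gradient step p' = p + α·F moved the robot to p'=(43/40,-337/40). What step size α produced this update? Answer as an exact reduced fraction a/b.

F_att = 1·(g−p) = 1·(4,9) = (4.0000,9.0000)
o1: d²=164 > ρ²=52 → inactive
o2: d²=2 ≤ ρ²=52; F_rep = 10·(-1,1)/2² = (-2.5000,2.5000)
F = F_att + ΣF_rep = (1.5000,11.5000)
Δp = p'−p = (0.0750,0.5750); α = Δx/Fx = (3/40) / (3/2) = 1/20
check: Δy/Fy = (23/40) / (23/2) = 1/20 ✓

α = 1/20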